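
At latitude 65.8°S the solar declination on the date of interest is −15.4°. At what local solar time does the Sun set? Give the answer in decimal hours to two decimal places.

cos H_s = −tan(-65.8°) · tan(-15.4°) = -0.6129, so H_s = arccos(-0.6129) = 127.80°.
Sunset is at 12 + H_s/15 = 12 + 8.520 = 20.520 h local solar time.

20.52 h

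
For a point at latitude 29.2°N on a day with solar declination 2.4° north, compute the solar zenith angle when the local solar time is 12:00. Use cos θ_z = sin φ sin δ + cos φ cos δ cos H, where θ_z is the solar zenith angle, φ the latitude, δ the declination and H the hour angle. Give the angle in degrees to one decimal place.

Hour angle H = 15° × (12 − 12) = 0.00°.
cos θ_z = sin(29.2°) sin(2.4°) + cos(29.2°) cos(2.4°) cos(0.00°) = 0.0204 + 0.8722 = 0.8926.
θ_z = arccos(0.8926) = 26.80°.

26.8°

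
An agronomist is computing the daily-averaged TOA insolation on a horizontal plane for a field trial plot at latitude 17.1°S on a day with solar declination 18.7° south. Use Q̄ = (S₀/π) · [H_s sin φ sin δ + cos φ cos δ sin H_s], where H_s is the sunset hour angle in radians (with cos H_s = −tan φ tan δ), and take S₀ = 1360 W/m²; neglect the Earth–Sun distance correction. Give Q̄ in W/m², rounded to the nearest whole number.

458 W/m²

cos H_s = −tan(-17.1°) · tan(-18.7°) = -0.1041, so H_s = arccos(-0.1041) = 95.98°. In radians, H_s = 1.6752.
H_s sin φ sin δ = 1.6752 × -0.2940 × -0.3206 = 0.1579.
cos φ cos δ sin H_s = 0.9558 × 0.9472 × 0.9946 = 0.9004.
Q̄ = (1360/π) × (0.1579 + 0.9004) = 432.90 × 1.0583 = 458.14 W/m².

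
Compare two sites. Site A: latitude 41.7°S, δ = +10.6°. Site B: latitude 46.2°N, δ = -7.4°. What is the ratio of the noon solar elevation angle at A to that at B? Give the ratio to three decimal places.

1.036

A: 90° − |-41.7 − (10.6)| = 37.70°.
B: 90° − |46.2 − (-7.4)| = 36.40°.
Ratio A/B = 37.7000 / 36.4000 = 1.0357.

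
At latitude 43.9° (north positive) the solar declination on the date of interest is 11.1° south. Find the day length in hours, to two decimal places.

10.55 hours

The sunset hour angle satisfies cos H_s = −tan φ tan δ = 0.1888, giving H_s = 79.12°.
Day length = 2 H_s / 15° h⁻¹ = 158.24° / 15 = 10.549 h.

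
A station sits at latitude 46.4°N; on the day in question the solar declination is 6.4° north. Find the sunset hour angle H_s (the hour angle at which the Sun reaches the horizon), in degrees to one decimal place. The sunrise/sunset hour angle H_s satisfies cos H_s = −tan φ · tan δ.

cos H_s = −tan(46.4°) · tan(6.4°) = -0.1178, so H_s = arccos(-0.1178) = 96.77°.

96.8°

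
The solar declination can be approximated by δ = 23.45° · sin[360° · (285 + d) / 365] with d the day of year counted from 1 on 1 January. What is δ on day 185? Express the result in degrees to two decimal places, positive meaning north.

360 × (285 + 185) / 365 = 463.562°; sin(463.562°) = 0.9721.
δ = 23.45 × 0.9721 = 22.796° ≈ +22.80°.

+22.80°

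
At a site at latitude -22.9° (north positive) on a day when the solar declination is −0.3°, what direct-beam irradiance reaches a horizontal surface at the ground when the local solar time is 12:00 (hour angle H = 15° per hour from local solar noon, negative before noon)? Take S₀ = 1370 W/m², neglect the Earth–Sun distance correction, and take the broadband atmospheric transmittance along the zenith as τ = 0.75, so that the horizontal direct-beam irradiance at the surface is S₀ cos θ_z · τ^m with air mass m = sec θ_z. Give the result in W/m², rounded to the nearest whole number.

Hour angle H = 15° × (12 − 12) = 0.00°.
cos θ_z = sin φ sin δ + cos φ cos δ cos H = (-0.3891)(-0.0052) + (0.9212)(1.0000)(1.0000) = 0.9232.
Air mass m = 1/cos θ_z = 1/0.9232 = 1.083; τ^m = 0.75^1.083 = 0.7323.
Surface direct beam = 1370 × 0.9232 × 0.7323 = 926.20 W/m².

926 W/m²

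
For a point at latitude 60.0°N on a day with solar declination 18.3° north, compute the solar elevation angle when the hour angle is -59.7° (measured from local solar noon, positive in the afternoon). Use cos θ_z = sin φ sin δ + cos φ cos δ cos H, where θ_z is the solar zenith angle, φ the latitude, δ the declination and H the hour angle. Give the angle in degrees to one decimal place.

30.8°

cos θ_z = sin φ sin δ + cos φ cos δ cos H = (0.8660)(0.3140) + (0.5000)(0.9494)(0.5045) = 0.5114.
θ_z = arccos(0.5114) = 59.24°, so the elevation is 90° − 59.24° = 30.76°.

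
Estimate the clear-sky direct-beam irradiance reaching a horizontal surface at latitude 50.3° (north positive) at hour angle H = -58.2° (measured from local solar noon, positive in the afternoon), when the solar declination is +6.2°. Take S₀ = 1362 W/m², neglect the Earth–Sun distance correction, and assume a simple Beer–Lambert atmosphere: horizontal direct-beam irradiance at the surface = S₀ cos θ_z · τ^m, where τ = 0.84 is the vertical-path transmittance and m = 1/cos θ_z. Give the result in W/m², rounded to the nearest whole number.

375 W/m²

cos θ_z = sin(50.3°) sin(6.2°) + cos(50.3°) cos(6.2°) cos(-58.20°) = 0.0831 + 0.3346 = 0.4177.
Air mass m = 1/cos θ_z = 1/0.4177 = 2.394; τ^m = 0.84^2.394 = 0.6588.
Surface direct beam = 1362 × 0.4177 × 0.6588 = 374.80 W/m².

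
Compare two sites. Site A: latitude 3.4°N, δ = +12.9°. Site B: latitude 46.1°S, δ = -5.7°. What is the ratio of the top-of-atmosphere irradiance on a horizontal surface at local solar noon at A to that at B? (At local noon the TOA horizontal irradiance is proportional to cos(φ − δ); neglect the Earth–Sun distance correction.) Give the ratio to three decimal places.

A: cos θ_z = cos(3.4° − (12.9°)) = 0.9863.
B: cos θ_z = cos(-46.1° − (-5.7°)) = 0.7615.
Ratio A/B = 0.9863 / 0.7615 = 1.2952.

1.295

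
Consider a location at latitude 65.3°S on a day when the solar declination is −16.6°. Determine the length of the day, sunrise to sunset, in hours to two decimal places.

The sunset hour angle satisfies cos H_s = −tan φ tan δ = -0.6481, giving H_s = 130.40°.
Day length = 2 H_s / 15° h⁻¹ = 260.80° / 15 = 17.387 h.

17.39 hours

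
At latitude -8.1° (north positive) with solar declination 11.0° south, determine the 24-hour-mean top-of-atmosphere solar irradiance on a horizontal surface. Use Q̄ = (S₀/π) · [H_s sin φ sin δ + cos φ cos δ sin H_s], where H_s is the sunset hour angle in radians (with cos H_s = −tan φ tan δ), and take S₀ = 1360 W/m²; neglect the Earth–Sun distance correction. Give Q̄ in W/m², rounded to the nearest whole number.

cos H_s = −tan(-8.1°) · tan(-11.0°) = -0.0277, so H_s = arccos(-0.0277) = 91.59°. In radians, H_s = 1.5985.
H_s sin φ sin δ = 1.5985 × -0.1409 × -0.1908 = 0.0430.
cos φ cos δ sin H_s = 0.9900 × 0.9816 × 0.9996 = 0.9714.
Q̄ = (1360/π) × (0.0430 + 0.9714) = 432.90 × 1.0144 = 439.13 W/m².

439 W/m²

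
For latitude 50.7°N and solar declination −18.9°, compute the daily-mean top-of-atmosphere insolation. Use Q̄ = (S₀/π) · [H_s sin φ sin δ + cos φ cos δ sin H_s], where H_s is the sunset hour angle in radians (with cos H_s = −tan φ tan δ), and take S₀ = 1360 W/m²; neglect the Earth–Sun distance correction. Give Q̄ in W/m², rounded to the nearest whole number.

−tan φ tan δ = −(1.2218)(-0.3424) = 0.4183; H_s = arccos(0.4183) = 65.27°. In radians, H_s = 1.1392.
H_s sin φ sin δ = 1.1392 × 0.7738 × -0.3239 = -0.2855.
cos φ cos δ sin H_s = 0.6334 × 0.9461 × 0.9083 = 0.5443.
Q̄ = (1360/π) × (-0.2855 + 0.5443) = 432.90 × 0.2588 = 112.03 W/m².

112 W/m²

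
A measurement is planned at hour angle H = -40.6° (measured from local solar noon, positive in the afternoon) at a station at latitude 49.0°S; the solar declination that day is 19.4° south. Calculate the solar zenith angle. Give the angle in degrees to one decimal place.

43.9°

cos θ_z = sin φ sin δ + cos φ cos δ cos H = (-0.7547)(-0.3322) + (0.6561)(0.9432)(0.7593) = 0.7206.
θ_z = arccos(0.7206) = 43.90°.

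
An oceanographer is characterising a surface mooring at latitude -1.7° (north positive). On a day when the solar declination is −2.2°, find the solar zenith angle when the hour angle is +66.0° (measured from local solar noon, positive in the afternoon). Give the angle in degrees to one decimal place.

With φ = -1.7°, δ = -2.2°, H = 66.00°: sin φ sin δ = 0.0011, cos φ cos δ cos H = 0.4063, so cos θ_z = 0.4074.
θ_z = arccos(0.4074) = 65.96°.

66.0°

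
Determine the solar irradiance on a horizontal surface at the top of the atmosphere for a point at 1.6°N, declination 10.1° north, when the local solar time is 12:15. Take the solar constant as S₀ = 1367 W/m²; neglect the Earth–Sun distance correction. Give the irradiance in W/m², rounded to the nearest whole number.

1349 W/m²

Hour angle H = 15° × (12.25 − 12) = 3.75°.
cos θ_z = sin(1.6°) sin(10.1°) + cos(1.6°) cos(10.1°) cos(3.75°) = 0.0049 + 0.9820 = 0.9869.
Top-of-atmosphere irradiance = S₀ cos θ_z = 1367 × 0.9869 = 1349.09 W/m².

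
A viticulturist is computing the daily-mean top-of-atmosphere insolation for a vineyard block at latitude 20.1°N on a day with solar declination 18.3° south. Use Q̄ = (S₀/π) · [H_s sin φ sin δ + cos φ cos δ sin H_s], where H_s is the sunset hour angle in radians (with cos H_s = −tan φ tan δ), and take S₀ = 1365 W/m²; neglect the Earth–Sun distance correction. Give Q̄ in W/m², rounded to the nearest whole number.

317 W/m²

cos H_s = −tan(20.1°) · tan(-18.3°) = 0.1210, so H_s = arccos(0.1210) = 83.05°. In radians, H_s = 1.4495.
H_s sin φ sin δ = 1.4495 × 0.3437 × -0.3140 = -0.1564.
cos φ cos δ sin H_s = 0.9391 × 0.9494 × 0.9927 = 0.8851.
Q̄ = (1365/π) × (-0.1564 + 0.8851) = 434.49 × 0.7287 = 316.61 W/m².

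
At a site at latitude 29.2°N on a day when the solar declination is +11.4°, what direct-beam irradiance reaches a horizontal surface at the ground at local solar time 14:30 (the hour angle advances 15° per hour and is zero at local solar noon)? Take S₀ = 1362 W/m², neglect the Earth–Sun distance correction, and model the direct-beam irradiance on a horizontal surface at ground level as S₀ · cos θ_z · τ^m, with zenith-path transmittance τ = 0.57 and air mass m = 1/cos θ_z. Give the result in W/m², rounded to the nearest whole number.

511 W/m²

Hour angle H = 15° × (14.5 − 12) = 37.50°.
With φ = 29.2°, δ = 11.4°, H = 37.50°: sin φ sin δ = 0.0964, cos φ cos δ cos H = 0.6789, so cos θ_z = 0.7753.
Air mass m = 1/cos θ_z = 1/0.7753 = 1.290; τ^m = 0.57^1.290 = 0.4843.
Surface direct beam = 1362 × 0.7753 × 0.4843 = 511.40 W/m².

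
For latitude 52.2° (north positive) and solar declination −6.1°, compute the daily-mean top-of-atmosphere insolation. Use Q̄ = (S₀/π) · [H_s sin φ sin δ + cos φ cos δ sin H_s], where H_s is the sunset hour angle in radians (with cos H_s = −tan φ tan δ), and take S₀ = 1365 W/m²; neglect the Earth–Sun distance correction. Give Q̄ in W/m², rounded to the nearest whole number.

The sunset hour angle satisfies cos H_s = −tan φ tan δ = 0.1378, giving H_s = 82.08°. In radians, H_s = 1.4326.
H_s sin φ sin δ = 1.4326 × 0.7902 × -0.1063 = -0.1203.
cos φ cos δ sin H_s = 0.6129 × 0.9943 × 0.9905 = 0.6036.
Q̄ = (1365/π) × (-0.1203 + 0.6036) = 434.49 × 0.4833 = 209.99 W/m².

210 W/m²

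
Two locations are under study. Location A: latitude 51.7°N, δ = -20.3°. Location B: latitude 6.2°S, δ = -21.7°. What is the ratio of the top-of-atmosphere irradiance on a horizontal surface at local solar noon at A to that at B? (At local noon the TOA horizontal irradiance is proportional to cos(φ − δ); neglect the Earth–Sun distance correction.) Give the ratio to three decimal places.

0.321

A: cos θ_z = cos(51.7° − (-20.3°)) = 0.3090.
B: cos θ_z = cos(-6.2° − (-21.7°)) = 0.9636.
Ratio A/B = 0.3090 / 0.9636 = 0.3207.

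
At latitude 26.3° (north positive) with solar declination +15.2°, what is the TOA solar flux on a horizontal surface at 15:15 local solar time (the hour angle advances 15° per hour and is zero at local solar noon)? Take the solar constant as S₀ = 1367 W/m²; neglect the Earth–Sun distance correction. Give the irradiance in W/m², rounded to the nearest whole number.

939 W/m²

Hour angle H = 15° × (15.25 − 12) = 48.75°.
cos θ_z = sin φ sin δ + cos φ cos δ cos H = (0.4431)(0.2622) + (0.8965)(0.9650)(0.6593) = 0.6866.
Top-of-atmosphere irradiance = S₀ cos θ_z = 1367 × 0.6866 = 938.58 W/m².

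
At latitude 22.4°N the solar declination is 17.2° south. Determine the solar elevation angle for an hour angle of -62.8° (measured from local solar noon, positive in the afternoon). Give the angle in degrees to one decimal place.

cos θ_z = sin(22.4°) sin(-17.2°) + cos(22.4°) cos(-17.2°) cos(-62.80°) = -0.1127 + 0.4037 = 0.2910.
θ_z = arccos(0.2910) = 73.08°, so the elevation is 90° − 73.08° = 16.92°.

16.9°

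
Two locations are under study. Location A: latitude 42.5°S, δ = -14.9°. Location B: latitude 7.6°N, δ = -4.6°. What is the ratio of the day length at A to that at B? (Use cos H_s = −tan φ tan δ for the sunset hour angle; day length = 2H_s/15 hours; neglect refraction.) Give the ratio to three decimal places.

1.165

A: H_s = arccos(−tan -42.5° · tan -14.9°) = 104.11°, so 2H_s/15 = 13.8813 h.
B: H_s = arccos(−tan 7.6° · tan -4.6°) = 89.38°, so 2H_s/15 = 11.9173 h.
Ratio A/B = 13.8813 / 11.9173 = 1.1648.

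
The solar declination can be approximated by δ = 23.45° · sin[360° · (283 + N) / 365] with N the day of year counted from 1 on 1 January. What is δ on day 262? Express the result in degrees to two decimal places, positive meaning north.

360 × (283 + 262) / 365 = 537.534°; sin(537.534°) = 0.0430.
δ = 23.45 × 0.0430 = 1.008° ≈ +1.01°.

+1.01°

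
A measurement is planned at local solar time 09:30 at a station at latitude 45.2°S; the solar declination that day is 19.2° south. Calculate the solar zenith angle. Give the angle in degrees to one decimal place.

40.4°

Hour angle H = 15° × (9.5 − 12) = -37.50°.
cos θ_z = sin φ sin δ + cos φ cos δ cos H = (-0.7096)(-0.3289) + (0.7046)(0.9444)(0.7934) = 0.7613.
θ_z = arccos(0.7613) = 40.42°.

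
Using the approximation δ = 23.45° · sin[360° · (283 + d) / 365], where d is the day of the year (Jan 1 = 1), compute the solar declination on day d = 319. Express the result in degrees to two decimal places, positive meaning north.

-18.91°

360 × (283 + 319) / 365 = 593.753°; sin(593.753°) = -0.8065.
δ = 23.45 × -0.8065 = -18.912° ≈ -18.91°.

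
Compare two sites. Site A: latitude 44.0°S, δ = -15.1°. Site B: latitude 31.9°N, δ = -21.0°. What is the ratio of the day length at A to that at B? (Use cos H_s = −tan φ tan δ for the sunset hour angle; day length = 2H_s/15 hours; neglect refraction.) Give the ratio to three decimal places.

1.380

A: H_s = arccos(−tan -44.0° · tan -15.1°) = 105.10°, so 2H_s/15 = 14.0133 h.
B: H_s = arccos(−tan 31.9° · tan -21.0°) = 76.18°, so 2H_s/15 = 10.1573 h.
Ratio A/B = 14.0133 / 10.1573 = 1.3796.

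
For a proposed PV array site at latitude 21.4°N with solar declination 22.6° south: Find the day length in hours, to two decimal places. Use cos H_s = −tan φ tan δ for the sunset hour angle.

The sunset hour angle satisfies cos H_s = −tan φ tan δ = 0.1631, giving H_s = 80.61°.
Day length = 2 H_s / 15° h⁻¹ = 161.22° / 15 = 10.748 h.

10.75 hours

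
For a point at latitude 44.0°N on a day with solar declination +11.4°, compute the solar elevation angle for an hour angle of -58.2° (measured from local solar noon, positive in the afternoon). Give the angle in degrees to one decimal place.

30.6°

With φ = 44.0°, δ = 11.4°, H = -58.20°: sin φ sin δ = 0.1373, cos φ cos δ cos H = 0.3716, so cos θ_z = 0.5089.
θ_z = arccos(0.5089) = 59.41°, so the elevation is 90° − 59.41° = 30.59°.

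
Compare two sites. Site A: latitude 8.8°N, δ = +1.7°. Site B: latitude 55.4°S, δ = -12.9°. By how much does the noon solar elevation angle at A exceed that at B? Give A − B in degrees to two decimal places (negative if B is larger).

A: 90° − |8.8 − (1.7)| = 82.90°.
B: 90° − |-55.4 − (-12.9)| = 47.50°.
A − B = 82.90 − 47.50 = 35.40°.

+35.40°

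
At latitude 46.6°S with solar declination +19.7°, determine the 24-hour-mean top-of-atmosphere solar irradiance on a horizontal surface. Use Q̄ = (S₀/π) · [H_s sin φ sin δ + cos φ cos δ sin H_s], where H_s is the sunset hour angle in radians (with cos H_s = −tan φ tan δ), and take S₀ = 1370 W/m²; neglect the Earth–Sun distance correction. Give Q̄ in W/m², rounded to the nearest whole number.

135 W/m²

The sunset hour angle satisfies cos H_s = −tan φ tan δ = 0.3786, giving H_s = 67.75°. In radians, H_s = 1.1825.
H_s sin φ sin δ = 1.1825 × -0.7266 × 0.3371 = -0.2896.
cos φ cos δ sin H_s = 0.6871 × 0.9415 × 0.9256 = 0.5988.
Q̄ = (1370/π) × (-0.2896 + 0.5988) = 436.08 × 0.3092 = 134.84 W/m².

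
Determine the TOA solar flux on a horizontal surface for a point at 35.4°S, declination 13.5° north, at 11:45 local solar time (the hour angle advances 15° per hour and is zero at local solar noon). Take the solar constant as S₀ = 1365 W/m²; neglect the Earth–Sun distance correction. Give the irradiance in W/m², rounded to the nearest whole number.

Hour angle H = 15° × (11.75 − 12) = -3.75°.
With φ = -35.4°, δ = 13.5°, H = -3.75°: sin φ sin δ = -0.1352, cos φ cos δ cos H = 0.7909, so cos θ_z = 0.6557.
Top-of-atmosphere irradiance = S₀ cos θ_z = 1365 × 0.6557 = 895.03 W/m².

895 W/m²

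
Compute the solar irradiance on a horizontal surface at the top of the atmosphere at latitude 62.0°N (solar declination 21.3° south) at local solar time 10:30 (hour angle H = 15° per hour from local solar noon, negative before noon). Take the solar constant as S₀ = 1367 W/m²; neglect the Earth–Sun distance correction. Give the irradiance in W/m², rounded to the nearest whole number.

Hour angle H = 15° × (10.5 − 12) = -22.50°.
With φ = 62.0°, δ = -21.3°, H = -22.50°: sin φ sin δ = -0.3207, cos φ cos δ cos H = 0.4041, so cos θ_z = 0.0834.
Top-of-atmosphere irradiance = S₀ cos θ_z = 1367 × 0.0834 = 114.01 W/m².

114 W/m²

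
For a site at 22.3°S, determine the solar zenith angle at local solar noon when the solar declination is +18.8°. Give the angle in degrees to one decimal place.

At local solar noon the hour angle is zero, so the zenith angle is |φ − δ| = |-22.3° − (18.8°)| = 41.1°.

41.1°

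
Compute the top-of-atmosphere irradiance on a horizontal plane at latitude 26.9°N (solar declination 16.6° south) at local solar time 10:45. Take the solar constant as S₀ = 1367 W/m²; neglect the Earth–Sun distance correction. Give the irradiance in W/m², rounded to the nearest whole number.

Hour angle H = 15° × (10.75 − 12) = -18.75°.
cos θ_z = sin(26.9°) sin(-16.6°) + cos(26.9°) cos(-16.6°) cos(-18.75°) = -0.1293 + 0.8093 = 0.6800.
Top-of-atmosphere irradiance = S₀ cos θ_z = 1367 × 0.6800 = 929.56 W/m².

930 W/m²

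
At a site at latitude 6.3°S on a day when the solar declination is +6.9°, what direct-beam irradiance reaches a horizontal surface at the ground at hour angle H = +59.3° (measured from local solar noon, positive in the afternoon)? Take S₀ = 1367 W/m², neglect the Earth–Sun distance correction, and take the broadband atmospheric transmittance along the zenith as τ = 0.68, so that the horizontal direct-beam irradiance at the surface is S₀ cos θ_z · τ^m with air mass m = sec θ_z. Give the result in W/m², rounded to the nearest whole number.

306 W/m²

cos θ_z = sin φ sin δ + cos φ cos δ cos H = (-0.1097)(0.1201) + (0.9940)(0.9928)(0.5105) = 0.4906.
Air mass m = 1/cos θ_z = 1/0.4906 = 2.038; τ^m = 0.68^2.038 = 0.4557.
Surface direct beam = 1367 × 0.4906 × 0.4557 = 305.62 W/m².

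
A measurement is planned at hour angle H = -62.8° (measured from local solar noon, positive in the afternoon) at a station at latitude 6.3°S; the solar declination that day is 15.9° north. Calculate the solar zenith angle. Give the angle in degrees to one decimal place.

With φ = -6.3°, δ = 15.9°, H = -62.80°: sin φ sin δ = -0.0301, cos φ cos δ cos H = 0.4370, so cos θ_z = 0.4069.
θ_z = arccos(0.4069) = 65.99°.

66.0°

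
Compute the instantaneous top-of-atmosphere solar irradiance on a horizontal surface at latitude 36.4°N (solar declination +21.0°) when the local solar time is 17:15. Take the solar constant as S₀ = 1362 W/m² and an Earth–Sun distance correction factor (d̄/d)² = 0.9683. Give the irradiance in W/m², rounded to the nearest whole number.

Hour angle H = 15° × (17.25 − 12) = 78.75°.
With φ = 36.4°, δ = 21.0°, H = 78.75°: sin φ sin δ = 0.2127, cos φ cos δ cos H = 0.1466, so cos θ_z = 0.3593.
Top-of-atmosphere irradiance = S₀ (d̄/d)² cos θ_z = 1362 × 0.9683 × 0.3593 = 473.85 W/m².

474 W/m²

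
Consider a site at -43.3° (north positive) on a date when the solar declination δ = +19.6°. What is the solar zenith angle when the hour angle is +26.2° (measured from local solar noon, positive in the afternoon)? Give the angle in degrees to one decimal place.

cos θ_z = sin φ sin δ + cos φ cos δ cos H = (-0.6858)(0.3355) + (0.7278)(0.9421)(0.8973) = 0.3852.
θ_z = arccos(0.3852) = 67.34°.

67.3°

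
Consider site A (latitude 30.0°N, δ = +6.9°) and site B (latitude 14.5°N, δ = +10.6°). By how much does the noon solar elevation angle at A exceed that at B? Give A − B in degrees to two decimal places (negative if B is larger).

A: 90° − |30.0 − (6.9)| = 66.90°.
B: 90° − |14.5 − (10.6)| = 86.10°.
A − B = 66.90 − 86.10 = -19.20°.

-19.20°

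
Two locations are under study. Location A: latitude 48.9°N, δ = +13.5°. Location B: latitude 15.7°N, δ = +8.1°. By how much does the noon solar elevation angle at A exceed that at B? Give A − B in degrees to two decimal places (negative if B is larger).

A: 90° − |48.9 − (13.5)| = 54.60°.
B: 90° − |15.7 − (8.1)| = 82.40°.
A − B = 54.60 − 82.40 = -27.80°.

-27.80°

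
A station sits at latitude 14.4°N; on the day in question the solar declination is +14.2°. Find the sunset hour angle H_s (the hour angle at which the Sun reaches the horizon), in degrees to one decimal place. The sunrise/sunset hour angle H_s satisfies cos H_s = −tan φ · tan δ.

−tan φ tan δ = −(0.2568)(0.2530) = -0.0650; H_s = arccos(-0.0650) = 93.73°.

93.7°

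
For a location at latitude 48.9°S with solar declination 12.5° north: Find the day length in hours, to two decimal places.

10.04 hours

−tan φ tan δ = −(-1.1463)(0.2217) = 0.2541; H_s = arccos(0.2541) = 75.28°.
Day length = 2 H_s / 15° h⁻¹ = 150.56° / 15 = 10.037 h.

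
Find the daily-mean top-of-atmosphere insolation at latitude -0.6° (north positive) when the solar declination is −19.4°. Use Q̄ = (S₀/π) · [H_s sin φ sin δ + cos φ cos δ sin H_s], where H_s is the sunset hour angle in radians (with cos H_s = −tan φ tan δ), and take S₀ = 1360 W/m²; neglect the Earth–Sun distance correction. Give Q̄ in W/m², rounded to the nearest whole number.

The sunset hour angle satisfies cos H_s = −tan φ tan δ = -0.0037, giving H_s = 90.21°. In radians, H_s = 1.5745.
H_s sin φ sin δ = 1.5745 × -0.0105 × -0.3322 = 0.0055.
cos φ cos δ sin H_s = 0.9999 × 0.9432 × 1.0000 = 0.9431.
Q̄ = (1360/π) × (0.0055 + 0.9431) = 432.90 × 0.9486 = 410.65 W/m².

411 W/m²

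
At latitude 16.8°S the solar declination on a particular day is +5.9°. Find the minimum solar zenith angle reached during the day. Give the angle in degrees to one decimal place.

At local solar noon the hour angle is zero, so the zenith angle is |φ − δ| = |-16.8° − (5.9°)| = 22.7°.

22.7°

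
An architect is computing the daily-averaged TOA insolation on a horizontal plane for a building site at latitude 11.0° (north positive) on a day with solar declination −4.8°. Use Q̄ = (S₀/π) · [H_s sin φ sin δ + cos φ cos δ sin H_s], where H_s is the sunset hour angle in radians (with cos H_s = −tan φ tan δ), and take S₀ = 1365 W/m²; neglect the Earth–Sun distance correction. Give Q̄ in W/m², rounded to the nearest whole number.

414 W/m²

cos H_s = −tan(11.0°) · tan(-4.8°) = 0.0163, so H_s = arccos(0.0163) = 89.07°. In radians, H_s = 1.5546.
H_s sin φ sin δ = 1.5546 × 0.1908 × -0.0837 = -0.0248.
cos φ cos δ sin H_s = 0.9816 × 0.9965 × 0.9999 = 0.9781.
Q̄ = (1365/π) × (-0.0248 + 0.9781) = 434.49 × 0.9533 = 414.20 W/m².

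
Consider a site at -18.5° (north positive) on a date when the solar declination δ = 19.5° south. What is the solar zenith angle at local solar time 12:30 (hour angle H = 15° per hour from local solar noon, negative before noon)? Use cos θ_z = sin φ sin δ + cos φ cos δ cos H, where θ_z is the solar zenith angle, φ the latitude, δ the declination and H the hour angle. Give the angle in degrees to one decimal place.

7.2°

Hour angle H = 15° × (12.5 − 12) = 7.50°.
cos θ_z = sin φ sin δ + cos φ cos δ cos H = (-0.3173)(-0.3338) + (0.9483)(0.9426)(0.9914) = 0.9921.
θ_z = arccos(0.9921) = 7.21°.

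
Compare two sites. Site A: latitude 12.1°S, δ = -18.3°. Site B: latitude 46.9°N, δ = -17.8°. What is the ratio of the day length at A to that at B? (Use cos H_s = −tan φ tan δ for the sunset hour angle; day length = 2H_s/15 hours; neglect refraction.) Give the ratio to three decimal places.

A: H_s = arccos(−tan -12.1° · tan -18.3°) = 94.07°, so 2H_s/15 = 12.5427 h.
B: H_s = arccos(−tan 46.9° · tan -17.8°) = 69.93°, so 2H_s/15 = 9.3240 h.
Ratio A/B = 12.5427 / 9.3240 = 1.3452.

1.345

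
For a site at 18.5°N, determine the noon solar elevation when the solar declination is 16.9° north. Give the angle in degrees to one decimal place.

88.4°

At local solar noon the hour angle is zero, so the elevation is 90° − |φ − δ| = 90° − |18.5° − (16.9°)| = 90° − 1.6° = 88.4°.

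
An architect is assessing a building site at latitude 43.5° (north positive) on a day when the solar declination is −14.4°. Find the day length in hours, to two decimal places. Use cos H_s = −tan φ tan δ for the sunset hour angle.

−tan φ tan δ = −(0.9490)(-0.2568) = 0.2437; H_s = arccos(0.2437) = 75.89°.
Day length = 2 H_s / 15° h⁻¹ = 151.78° / 15 = 10.119 h.

10.12 hours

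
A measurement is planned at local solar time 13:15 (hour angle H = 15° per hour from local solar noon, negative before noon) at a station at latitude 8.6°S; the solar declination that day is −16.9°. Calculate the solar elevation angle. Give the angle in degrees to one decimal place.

Hour angle H = 15° × (13.25 − 12) = 18.75°.
With φ = -8.6°, δ = -16.9°, H = 18.75°: sin φ sin δ = 0.0435, cos φ cos δ cos H = 0.8958, so cos θ_z = 0.9393.
θ_z = arccos(0.9393) = 20.07°, so the elevation is 90° − 20.07° = 69.93°.

69.9°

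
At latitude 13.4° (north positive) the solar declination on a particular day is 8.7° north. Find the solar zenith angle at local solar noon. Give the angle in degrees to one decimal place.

At local solar noon the hour angle is zero, so the zenith angle is |φ − δ| = |13.4° − (8.7°)| = 4.7°.

4.7°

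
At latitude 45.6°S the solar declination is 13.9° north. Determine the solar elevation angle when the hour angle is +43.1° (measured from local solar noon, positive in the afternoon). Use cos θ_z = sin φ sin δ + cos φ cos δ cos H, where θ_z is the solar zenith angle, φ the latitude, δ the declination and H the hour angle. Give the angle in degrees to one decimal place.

18.9°

cos θ_z = sin(-45.6°) sin(13.9°) + cos(-45.6°) cos(13.9°) cos(43.10°) = -0.1716 + 0.4959 = 0.3243.
θ_z = arccos(0.3243) = 71.08°, so the elevation is 90° − 71.08° = 18.92°.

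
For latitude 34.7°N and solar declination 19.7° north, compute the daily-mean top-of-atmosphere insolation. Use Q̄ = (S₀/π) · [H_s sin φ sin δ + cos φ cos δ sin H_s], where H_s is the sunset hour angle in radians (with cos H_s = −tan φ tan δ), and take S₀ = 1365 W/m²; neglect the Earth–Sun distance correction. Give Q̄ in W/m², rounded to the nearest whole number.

478 W/m²

−tan φ tan δ = −(0.6924)(0.3581) = -0.2479; H_s = arccos(-0.2479) = 104.35°. In radians, H_s = 1.8213.
H_s sin φ sin δ = 1.8213 × 0.5693 × 0.3371 = 0.3495.
cos φ cos δ sin H_s = 0.8221 × 0.9415 × 0.9688 = 0.7499.
Q̄ = (1365/π) × (0.3495 + 0.7499) = 434.49 × 1.0994 = 477.68 W/m².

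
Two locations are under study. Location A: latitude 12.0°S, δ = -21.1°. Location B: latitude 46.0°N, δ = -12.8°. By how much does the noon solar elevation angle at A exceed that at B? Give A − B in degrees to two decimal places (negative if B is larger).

+49.70°

A: 90° − |-12.0 − (-21.1)| = 80.90°.
B: 90° − |46.0 − (-12.8)| = 31.20°.
A − B = 80.90 − 31.20 = 49.70°.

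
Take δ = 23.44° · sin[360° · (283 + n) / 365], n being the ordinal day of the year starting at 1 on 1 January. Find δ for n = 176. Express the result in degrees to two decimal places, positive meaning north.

360 × (283 + 176) / 365 = 452.712°; sin(452.712°) = 0.9989.
δ = 23.44 × 0.9989 = 23.414° ≈ +23.41°.

+23.41°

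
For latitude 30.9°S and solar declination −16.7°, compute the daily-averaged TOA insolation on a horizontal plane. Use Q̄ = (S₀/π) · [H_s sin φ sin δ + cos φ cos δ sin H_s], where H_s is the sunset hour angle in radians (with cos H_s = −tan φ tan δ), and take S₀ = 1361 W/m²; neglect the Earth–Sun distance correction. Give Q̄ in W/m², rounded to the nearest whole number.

−tan φ tan δ = −(-0.5985)(-0.3000) = -0.1796; H_s = arccos(-0.1796) = 100.35°. In radians, H_s = 1.7514.
H_s sin φ sin δ = 1.7514 × -0.5135 × -0.2874 = 0.2585.
cos φ cos δ sin H_s = 0.8581 × 0.9578 × 0.9837 = 0.8085.
Q̄ = (1361/π) × (0.2585 + 0.8085) = 433.22 × 1.0670 = 462.25 W/m².

462 W/m²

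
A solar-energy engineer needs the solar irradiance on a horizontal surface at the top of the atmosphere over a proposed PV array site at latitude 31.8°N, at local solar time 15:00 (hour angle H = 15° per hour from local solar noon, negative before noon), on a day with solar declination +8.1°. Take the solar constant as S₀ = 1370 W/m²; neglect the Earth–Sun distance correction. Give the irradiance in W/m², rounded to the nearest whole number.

Hour angle H = 15° × (15 − 12) = 45.00°.
cos θ_z = sin φ sin δ + cos φ cos δ cos H = (0.5270)(0.1409) + (0.8499)(0.9900)(0.7071) = 0.6692.
Top-of-atmosphere irradiance = S₀ cos θ_z = 1370 × 0.6692 = 916.80 W/m².

917 W/m²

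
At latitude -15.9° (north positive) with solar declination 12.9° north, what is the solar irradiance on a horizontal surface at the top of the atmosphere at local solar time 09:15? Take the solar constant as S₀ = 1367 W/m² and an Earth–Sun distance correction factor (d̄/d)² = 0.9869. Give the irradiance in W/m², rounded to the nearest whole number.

868 W/m²

Hour angle H = 15° × (9.25 − 12) = -41.25°.
cos θ_z = sin φ sin δ + cos φ cos δ cos H = (-0.2740)(0.2233) + (0.9617)(0.9748)(0.7518) = 0.6436.
Top-of-atmosphere irradiance = S₀ (d̄/d)² cos θ_z = 1367 × 0.9869 × 0.6436 = 868.28 W/m².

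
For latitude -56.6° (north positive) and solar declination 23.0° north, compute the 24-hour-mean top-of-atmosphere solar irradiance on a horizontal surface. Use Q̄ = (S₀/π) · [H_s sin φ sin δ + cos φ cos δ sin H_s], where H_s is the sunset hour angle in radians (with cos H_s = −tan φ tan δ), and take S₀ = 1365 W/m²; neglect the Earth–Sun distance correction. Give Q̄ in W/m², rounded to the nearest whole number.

cos H_s = −tan(-56.6°) · tan(23.0°) = 0.6437, so H_s = arccos(0.6437) = 49.93°. In radians, H_s = 0.8714.
H_s sin φ sin δ = 0.8714 × -0.8348 × 0.3907 = -0.2842.
cos φ cos δ sin H_s = 0.5505 × 0.9205 × 0.7652 = 0.3878.
Q̄ = (1365/π) × (-0.2842 + 0.3878) = 434.49 × 0.1036 = 45.01 W/m².

45 W/m²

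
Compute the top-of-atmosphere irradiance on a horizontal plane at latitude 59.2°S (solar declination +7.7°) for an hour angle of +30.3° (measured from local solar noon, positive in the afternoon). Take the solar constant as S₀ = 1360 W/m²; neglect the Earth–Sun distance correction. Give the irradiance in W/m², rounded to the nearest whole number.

439 W/m²

With φ = -59.2°, δ = 7.7°, H = 30.30°: sin φ sin δ = -0.1151, cos φ cos δ cos H = 0.4381, so cos θ_z = 0.3230.
Top-of-atmosphere irradiance = S₀ cos θ_z = 1360 × 0.3230 = 439.28 W/m².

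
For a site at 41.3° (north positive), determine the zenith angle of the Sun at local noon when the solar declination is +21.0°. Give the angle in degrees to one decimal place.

At local solar noon the hour angle is zero, so the zenith angle is |φ − δ| = |41.3° − (21.0°)| = 20.3°.

20.3°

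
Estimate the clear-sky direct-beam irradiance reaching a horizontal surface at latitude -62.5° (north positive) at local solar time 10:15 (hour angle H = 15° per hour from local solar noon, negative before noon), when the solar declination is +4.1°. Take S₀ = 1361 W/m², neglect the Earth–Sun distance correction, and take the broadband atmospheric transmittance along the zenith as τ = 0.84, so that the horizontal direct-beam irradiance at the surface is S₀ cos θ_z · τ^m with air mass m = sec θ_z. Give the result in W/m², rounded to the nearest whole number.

289 W/m²

Hour angle H = 15° × (10.25 − 12) = -26.25°.
With φ = -62.5°, δ = 4.1°, H = -26.25°: sin φ sin δ = -0.0634, cos φ cos δ cos H = 0.4131, so cos θ_z = 0.3497.
Air mass m = 1/cos θ_z = 1/0.3497 = 2.860; τ^m = 0.84^2.860 = 0.6073.
Surface direct beam = 1361 × 0.3497 × 0.6073 = 289.04 W/m².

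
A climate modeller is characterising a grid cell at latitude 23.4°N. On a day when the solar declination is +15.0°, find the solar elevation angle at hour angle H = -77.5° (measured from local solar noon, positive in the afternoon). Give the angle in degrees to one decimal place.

17.1°

With φ = 23.4°, δ = 15.0°, H = -77.50°: sin φ sin δ = 0.1028, cos φ cos δ cos H = 0.1919, so cos θ_z = 0.2947.
θ_z = arccos(0.2947) = 72.86°, so the elevation is 90° − 72.86° = 17.14°.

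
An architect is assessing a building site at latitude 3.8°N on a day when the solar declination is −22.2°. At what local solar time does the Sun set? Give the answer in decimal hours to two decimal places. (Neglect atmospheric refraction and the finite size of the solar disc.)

17.90 h

−tan φ tan δ = −(0.0664)(-0.4081) = 0.0271; H_s = arccos(0.0271) = 88.45°.
Sunset is at 12 + H_s/15 = 12 + 5.897 = 17.897 h local solar time.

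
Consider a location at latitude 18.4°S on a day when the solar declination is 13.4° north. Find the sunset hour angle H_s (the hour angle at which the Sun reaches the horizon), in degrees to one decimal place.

85.5°

The sunset hour angle satisfies cos H_s = −tan φ tan δ = 0.0792, giving H_s = 85.46°.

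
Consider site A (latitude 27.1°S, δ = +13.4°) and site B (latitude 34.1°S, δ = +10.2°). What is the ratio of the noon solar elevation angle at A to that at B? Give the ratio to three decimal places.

A: 90° − |-27.1 − (13.4)| = 49.50°.
B: 90° − |-34.1 − (10.2)| = 45.70°.
Ratio A/B = 49.5000 / 45.7000 = 1.0832.

1.083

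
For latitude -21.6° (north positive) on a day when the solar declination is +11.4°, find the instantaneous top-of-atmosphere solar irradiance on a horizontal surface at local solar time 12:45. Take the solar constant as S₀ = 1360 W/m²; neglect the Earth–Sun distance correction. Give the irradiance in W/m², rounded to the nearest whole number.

1117 W/m²

Hour angle H = 15° × (12.75 − 12) = 11.25°.
With φ = -21.6°, δ = 11.4°, H = 11.25°: sin φ sin δ = -0.0728, cos φ cos δ cos H = 0.8939, so cos θ_z = 0.8211.
Top-of-atmosphere irradiance = S₀ cos θ_z = 1360 × 0.8211 = 1116.70 W/m².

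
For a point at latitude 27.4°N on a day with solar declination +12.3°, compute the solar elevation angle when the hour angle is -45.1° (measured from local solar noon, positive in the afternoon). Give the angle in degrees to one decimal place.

cos θ_z = sin φ sin δ + cos φ cos δ cos H = (0.4602)(0.2130) + (0.8878)(0.9770)(0.7059) = 0.7103.
θ_z = arccos(0.7103) = 44.74°, so the elevation is 90° − 44.74° = 45.26°.

45.3°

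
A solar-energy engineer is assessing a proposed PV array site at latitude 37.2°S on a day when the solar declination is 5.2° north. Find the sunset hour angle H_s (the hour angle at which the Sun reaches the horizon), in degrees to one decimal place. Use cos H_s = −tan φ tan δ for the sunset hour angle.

86.0°

−tan φ tan δ = −(-0.7590)(0.0910) = 0.0691; H_s = arccos(0.0691) = 86.04°.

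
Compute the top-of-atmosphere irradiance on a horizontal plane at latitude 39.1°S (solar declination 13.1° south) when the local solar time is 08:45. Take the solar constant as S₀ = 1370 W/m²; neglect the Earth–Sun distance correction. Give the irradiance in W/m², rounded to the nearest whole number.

Hour angle H = 15° × (8.75 − 12) = -48.75°.
cos θ_z = sin φ sin δ + cos φ cos δ cos H = (-0.6307)(-0.2267) + (0.7760)(0.9740)(0.6593) = 0.6413.
Top-of-atmosphere irradiance = S₀ cos θ_z = 1370 × 0.6413 = 878.58 W/m².

879 W/m²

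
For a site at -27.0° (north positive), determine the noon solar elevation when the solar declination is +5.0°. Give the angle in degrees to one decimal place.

58.0°

At local solar noon the hour angle is zero, so the elevation is 90° − |φ − δ| = 90° − |-27.0° − (5.0°)| = 90° − 32.0° = 58.0°.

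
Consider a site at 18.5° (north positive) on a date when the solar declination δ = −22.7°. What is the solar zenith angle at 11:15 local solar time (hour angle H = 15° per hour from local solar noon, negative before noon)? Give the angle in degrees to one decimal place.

Hour angle H = 15° × (11.25 − 12) = -11.25°.
With φ = 18.5°, δ = -22.7°, H = -11.25°: sin φ sin δ = -0.1224, cos φ cos δ cos H = 0.8581, so cos θ_z = 0.7357.
θ_z = arccos(0.7357) = 42.63°.

42.6°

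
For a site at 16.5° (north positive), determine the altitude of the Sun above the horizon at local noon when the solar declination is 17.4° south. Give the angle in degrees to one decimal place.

At local solar noon the hour angle is zero, so the elevation is 90° − |φ − δ| = 90° − |16.5° − (-17.4°)| = 90° − 33.9° = 56.1°.

56.1°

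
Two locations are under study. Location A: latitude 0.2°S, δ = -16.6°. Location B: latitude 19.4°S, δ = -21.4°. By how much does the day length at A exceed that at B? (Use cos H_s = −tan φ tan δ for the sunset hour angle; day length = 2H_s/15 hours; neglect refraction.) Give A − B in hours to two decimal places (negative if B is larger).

-1.05 h

A: H_s = arccos(−tan -0.2° · tan -16.6°) = 90.06°, so 2H_s/15 = 12.0080 h.
B: H_s = arccos(−tan -19.4° · tan -21.4°) = 97.93°, so 2H_s/15 = 13.0573 h.
A − B = 12.0080 − 13.0573 = -1.0493 h.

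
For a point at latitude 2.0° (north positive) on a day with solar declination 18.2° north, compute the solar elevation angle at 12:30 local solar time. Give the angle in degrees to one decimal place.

Hour angle H = 15° × (12.5 − 12) = 7.50°.
cos θ_z = sin φ sin δ + cos φ cos δ cos H = (0.0349)(0.3123) + (0.9994)(0.9500)(0.9914) = 0.9522.
θ_z = arccos(0.9522) = 17.79°, so the elevation is 90° − 17.79° = 72.21°.

72.2°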